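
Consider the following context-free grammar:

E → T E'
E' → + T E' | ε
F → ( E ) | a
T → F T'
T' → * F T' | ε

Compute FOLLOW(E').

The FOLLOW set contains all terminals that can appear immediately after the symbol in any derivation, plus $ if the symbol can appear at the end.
Useful FIRST sets: FIRST(E') = {+, ε}, FIRST(T') = {*, ε} (both E' and T' are nullable).
FOLLOW(E): E is the start symbol → $; E appears in F → ( E ) followed by ')' → FOLLOW(E) = {), $}.
FOLLOW(E'): E' appears at the right end of E → T E' and of E' → + T E', so FOLLOW(E') ⊇ FOLLOW(E) (the second occurrence adds nothing new). FOLLOW(E') = {), $}.

Final answer: {$, )}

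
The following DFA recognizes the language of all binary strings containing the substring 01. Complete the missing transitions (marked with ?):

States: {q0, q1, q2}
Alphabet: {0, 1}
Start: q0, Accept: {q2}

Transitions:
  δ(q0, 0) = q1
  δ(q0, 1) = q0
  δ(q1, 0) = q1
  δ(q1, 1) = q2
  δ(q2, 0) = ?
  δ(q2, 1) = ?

What each state remembers (consistent with the given transitions and accept states):
  q0: 01 not seen yet and the last symbol was not 0
  q1: 01 not seen yet and the last symbol was 0
  q2: the substring 01 has already been seen
Filling in the missing entries:
  δ(q2, 0): in q2 (the substring 01 has already been seen), after reading 0 we have: the substring 01 has already been seen → q2
  δ(q2, 1): in q2 (the substring 01 has already been seen), after reading 1 we have: the substring 01 has already been seen → q2

Final answer: δ(q2, 0) = q2; δ(q2, 1) = q2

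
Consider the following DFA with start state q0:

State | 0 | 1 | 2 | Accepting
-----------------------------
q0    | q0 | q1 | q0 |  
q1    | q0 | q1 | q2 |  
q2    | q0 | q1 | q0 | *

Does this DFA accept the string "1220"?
Start in q0.
Read '1': q0 → q1
Read '2': q1 → q2
Read '2': q2 → q0
Read '0': q0 → q0
Final state q0 is not accepting, so the string is rejected.

Final answer: No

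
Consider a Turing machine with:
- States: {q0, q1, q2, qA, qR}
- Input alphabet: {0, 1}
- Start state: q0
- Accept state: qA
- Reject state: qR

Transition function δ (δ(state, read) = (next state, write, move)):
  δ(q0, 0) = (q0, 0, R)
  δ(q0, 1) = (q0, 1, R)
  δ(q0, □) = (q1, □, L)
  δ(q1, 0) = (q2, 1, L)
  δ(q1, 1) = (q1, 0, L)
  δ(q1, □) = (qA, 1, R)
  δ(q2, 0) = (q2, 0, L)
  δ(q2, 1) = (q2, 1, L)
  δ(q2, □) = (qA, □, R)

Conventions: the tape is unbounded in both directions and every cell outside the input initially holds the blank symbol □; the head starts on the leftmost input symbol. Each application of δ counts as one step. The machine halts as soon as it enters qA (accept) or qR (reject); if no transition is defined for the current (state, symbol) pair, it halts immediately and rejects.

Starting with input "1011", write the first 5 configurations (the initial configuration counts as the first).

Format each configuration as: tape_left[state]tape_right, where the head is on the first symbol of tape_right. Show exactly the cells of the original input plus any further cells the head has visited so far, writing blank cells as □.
Step 0: [q0]1011 (head at position 0)
Step 1: δ(q0, 1) = (q0, 1, R)  ⊢  1[q0]011 (head at position 1)
Step 2: δ(q0, 0) = (q0, 0, R)  ⊢  10[q0]11 (head at position 2)
Step 3: δ(q0, 1) = (q0, 1, R)  ⊢  101[q0]1 (head at position 3)
Step 4: δ(q0, 1) = (q0, 1, R)  ⊢  1011[q0]□ (head at position 4)

Final answer: [q0]1011 ⊢ 1[q0]011 ⊢ 10[q0]11 ⊢ 101[q0]1 ⊢ 1011[q0]□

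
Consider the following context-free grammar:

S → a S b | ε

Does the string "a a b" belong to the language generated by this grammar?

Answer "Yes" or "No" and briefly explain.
Every derivation applies S → a S b some number n of times and then S → ε, producing a^n b^n with equally many a's and b's. The string a a b has two a's but only one b, so it cannot be derived.

Final answer: No - no valid derivation exists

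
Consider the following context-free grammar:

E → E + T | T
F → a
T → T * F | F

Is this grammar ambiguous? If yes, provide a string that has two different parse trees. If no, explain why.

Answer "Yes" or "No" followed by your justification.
This is the standard stratified expression grammar: '+' is introduced only by the left-recursive rule E → E + T and '*' only by the left-recursive rule T → T * F, with F → a. For any string, the last '+' must be the one produced at the root E (everything after it is a T containing no '+'), and likewise within each T the last '*' is produced at its root. This fixes the parse tree uniquely (left-associative, '*' binding tighter than '+'), so every string has exactly one parse tree.

Final answer: No - the grammar is unambiguous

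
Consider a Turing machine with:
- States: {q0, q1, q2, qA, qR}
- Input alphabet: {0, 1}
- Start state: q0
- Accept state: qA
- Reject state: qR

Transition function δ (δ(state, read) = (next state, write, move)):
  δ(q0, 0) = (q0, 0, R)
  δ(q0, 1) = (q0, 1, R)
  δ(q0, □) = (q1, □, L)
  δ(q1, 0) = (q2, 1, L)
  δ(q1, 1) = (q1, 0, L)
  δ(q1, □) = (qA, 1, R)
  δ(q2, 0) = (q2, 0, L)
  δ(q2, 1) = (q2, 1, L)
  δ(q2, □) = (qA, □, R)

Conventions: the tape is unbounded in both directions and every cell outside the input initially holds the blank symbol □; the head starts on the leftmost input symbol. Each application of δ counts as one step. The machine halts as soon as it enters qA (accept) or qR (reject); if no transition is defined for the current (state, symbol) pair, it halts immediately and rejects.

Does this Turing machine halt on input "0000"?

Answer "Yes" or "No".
Step 0: [q0]0000 (head at position 0)
Step 1: δ(q0, 0) = (q0, 0, R)  ⊢  0[q0]000 (head at position 1)
Step 2: δ(q0, 0) = (q0, 0, R)  ⊢  00[q0]00 (head at position 2)
Step 3: δ(q0, 0) = (q0, 0, R)  ⊢  000[q0]0 (head at position 3)
Step 4: δ(q0, 0) = (q0, 0, R)  ⊢  0000[q0]□ (head at position 4)
Step 5: δ(q0, □) = (q1, □, L)  ⊢  000[q1]0□ (head at position 3)
Step 6: δ(q1, 0) = (q2, 1, L)  ⊢  00[q2]01□ (head at position 2)
Step 7: δ(q2, 0) = (q2, 0, L)  ⊢  0[q2]001□ (head at position 1)
Step 8: δ(q2, 0) = (q2, 0, L)  ⊢  [q2]0001□ (head at position 0)
Step 9: δ(q2, 0) = (q2, 0, L)  ⊢  [q2]□0001□ (head at position -1)
Step 10: δ(q2, □) = (qA, □, R)  ⊢  □[qA]0001□ (head at position 0)
The machine is in qA, so it halts and accepts.
It halts after 10 steps.

Final answer: Yes - halts after 10 steps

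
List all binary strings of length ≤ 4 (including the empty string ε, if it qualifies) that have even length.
Checking every binary string of length 0 to 4:
  Length 0: accepted: ε | rejected: (none)
  Length 1: accepted: (none) | rejected: 0, 1
  Length 2: accepted: 00, 01, 10, 11 | rejected: (none)
  Length 3: accepted: (none) | rejected: 000, 001, 010, 011, 100, 101, 110, 111
  Length 4: accepted: 0000, 0001, 0010, 0011, 0100, 0101, 0110, 0111, 1000, 1001, 1010, 1011, 1100, 1101, 1110, 1111 | rejected: (none)
Total: 21 string(s).

Final answer: ε, 00, 01, 10, 11, 0000, 0001, 0010, 0011, 0100, 0101, 0110, 0111, 1000, 1001, 1010, 1011, 1100, 1101, 1110, 1111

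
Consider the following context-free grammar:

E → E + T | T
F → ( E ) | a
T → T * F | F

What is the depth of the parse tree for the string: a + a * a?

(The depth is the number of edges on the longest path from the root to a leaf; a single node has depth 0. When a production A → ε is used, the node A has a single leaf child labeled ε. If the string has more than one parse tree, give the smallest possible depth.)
The grammar is unambiguous; the parse tree of a + a * a is:
E → E + T at the root (depth 0).
  Left E (depth 1) → T (2) → F (3) → a (4).
  Right T (depth 1) → T * F; that T (2) → F (3) → a (4); F (2) → a (3).
The longest root-to-leaf paths have 4 edges.
Depth = 4.

Final answer: 4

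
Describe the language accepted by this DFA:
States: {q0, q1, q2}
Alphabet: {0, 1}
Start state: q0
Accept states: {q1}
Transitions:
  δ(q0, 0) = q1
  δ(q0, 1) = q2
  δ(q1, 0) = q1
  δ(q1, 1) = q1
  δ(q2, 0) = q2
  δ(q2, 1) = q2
Analyzing the DFA structure:
Start state: q0
Accept states: {q1}
Interpreting what each state remembers (checking against the transitions):
  q0: nothing has been read yet
  q1: the first symbol was 0
  q2: the first symbol was 1 (trap state)
  δ(q0, 0): in q0 (nothing has been read yet), after reading 0 we have: the first symbol was 0 → q1
  δ(q0, 1): in q0 (nothing has been read yet), after reading 1 we have: the first symbol was 1 (trap state) → q2
  δ(q1, 0): in q1 (the first symbol was 0), after reading 0 we have: the first symbol was 0 → q1
  δ(q1, 1): in q1 (the first symbol was 0), after reading 1 we have: the first symbol was 0 → q1
  δ(q2, 0): in q2 (the first symbol was 1 (trap state)), after reading 0 we have: the first symbol was 1 (trap state) → q2
  δ(q2, 1): in q2 (the first symbol was 1 (trap state)), after reading 1 we have: the first symbol was 1 (trap state) → q2
A string is accepted iff it ends in {q1}, i.e. the first symbol was 0.
Language: All binary strings starting with 0

Final answer: All binary strings starting with 0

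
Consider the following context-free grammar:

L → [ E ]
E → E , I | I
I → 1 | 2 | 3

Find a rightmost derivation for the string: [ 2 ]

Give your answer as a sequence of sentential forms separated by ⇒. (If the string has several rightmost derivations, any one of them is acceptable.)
Start with L.
Step 1: the rightmost non-terminal is L; apply L → [ E ]:  [ E ]
Step 2: the rightmost non-terminal is E; apply E → I:  [ I ]
Step 3: the rightmost non-terminal is I; apply I → 2:  [ 2 ]

Final answer: L ⇒ [ E ] ⇒ [ I ] ⇒ [ 2 ]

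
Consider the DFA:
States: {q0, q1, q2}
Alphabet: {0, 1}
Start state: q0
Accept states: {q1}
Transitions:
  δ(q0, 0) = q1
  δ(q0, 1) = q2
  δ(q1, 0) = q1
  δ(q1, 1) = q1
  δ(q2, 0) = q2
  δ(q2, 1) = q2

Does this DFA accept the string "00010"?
Processing string "00010":
  q0 --0--> q1
  q1 --0--> q1
  q1 --0--> q1
  q1 --1--> q1
  q1 --0--> q1
Final state: q1
Accept states: {q1}
q1 is an accept state, so the string is accepted.

Final answer: Yes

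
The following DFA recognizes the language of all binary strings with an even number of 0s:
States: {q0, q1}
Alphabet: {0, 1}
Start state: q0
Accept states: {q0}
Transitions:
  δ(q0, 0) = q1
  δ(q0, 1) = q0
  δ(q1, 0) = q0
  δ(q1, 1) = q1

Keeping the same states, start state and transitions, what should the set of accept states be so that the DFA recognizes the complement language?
The DFA is complete (every state has a transition on every symbol), so the complement
is recognized by the same DFA with accepting and non-accepting states swapped.
Original accept states: {q0}
Complement accept states = All states - Original accept states
= {q0, q1} - {q0}
= {q1}
Complement language: strings with an ODD number of 0s

Final answer: {q1}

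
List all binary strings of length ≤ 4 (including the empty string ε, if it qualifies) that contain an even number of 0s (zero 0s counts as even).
Checking every binary string of length 0 to 4:
  Length 0: accepted: ε | rejected: (none)
  Length 1: accepted: 1 | rejected: 0
  Length 2: accepted: 00, 11 | rejected: 01, 10
  Length 3: accepted: 001, 010, 100, 111 | rejected: 000, 011, 101, 110
  Length 4: accepted: 0000, 0011, 0101, 0110, 1001, 1010, 1100, 1111 | rejected: 0001, 0010, 0100, 0111, 1000, 1011, 1101, 1110
Total: 16 string(s).

Final answer: ε, 1, 00, 11, 001, 010, 100, 111, 0000, 0011, 0101, 0110, 1001, 1010, 1100, 1111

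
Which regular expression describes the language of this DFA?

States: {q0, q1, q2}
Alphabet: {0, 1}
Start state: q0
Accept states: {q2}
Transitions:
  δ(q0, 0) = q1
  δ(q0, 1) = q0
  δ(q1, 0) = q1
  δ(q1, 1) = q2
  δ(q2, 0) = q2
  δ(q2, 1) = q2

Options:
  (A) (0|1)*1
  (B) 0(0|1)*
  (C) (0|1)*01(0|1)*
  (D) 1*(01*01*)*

Testing sample strings against the DFA:
  '000' -> rejected
  '01' -> accepted
  '10010' -> accepted
  '10011' -> accepted
Checking each option for a counterexample:
  (A) (0|1)*1: '1' is rejected by the DFA but matches the regex → eliminated
  (B) 0(0|1)*: '0' is rejected by the DFA but matches the regex → eliminated
  (C) (0|1)*01(0|1)*: agrees with the DFA on all strings of length ≤ 4
  (D) 1*(01*01*)*: ε is rejected by the DFA but matches the regex → eliminated
Only (C) (0|1)*01(0|1)* is consistent with the DFA.

Final answer: (C) (0|1)*01(0|1)*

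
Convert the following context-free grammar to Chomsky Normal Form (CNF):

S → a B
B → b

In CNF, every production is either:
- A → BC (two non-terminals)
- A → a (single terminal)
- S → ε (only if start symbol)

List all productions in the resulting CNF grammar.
The grammar has no ε-productions or unit productions to eliminate.
S → a B has terminal a in a right-hand side of length ≥ 2: introduce T_a → a and use T_a in place of a.
B → b is already in CNF (single terminal) – keep it.
S → a B becomes S → T_a B.
Resulting CNF grammar (3 productions): T_a → a; B → b; S → T_a B

Final answer: T_a → a; B → b; S → T_a B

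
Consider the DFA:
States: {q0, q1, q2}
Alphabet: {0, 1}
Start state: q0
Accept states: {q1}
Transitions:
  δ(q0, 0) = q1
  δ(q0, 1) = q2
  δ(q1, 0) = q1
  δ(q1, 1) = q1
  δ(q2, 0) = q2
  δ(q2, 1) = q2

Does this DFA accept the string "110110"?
Processing string "110110":
  q0 --1--> q2
  q2 --1--> q2
  q2 --0--> q2
  q2 --1--> q2
  q2 --1--> q2
  q2 --0--> q2
Final state: q2
Accept states: {q1}
q2 is not an accept state, so the string is rejected.

Final answer: No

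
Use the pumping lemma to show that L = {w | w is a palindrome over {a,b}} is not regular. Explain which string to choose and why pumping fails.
Language: L = {w | w is a palindrome over {a,b}} (strings that read the same forwards and backwards)
Step 1: Assume for contradiction that L is regular, with pumping length p.
Step 2: Choose s = a^p b a^p. Then s ∈ L (it reads the same forwards and backwards) and |s| ≥ p.
Step 3: Consider any decomposition s = xyz with |xy| ≤ p and |y| > 0. Since |xy| ≤ p and the first p symbols of s are all a's, y = a^k for some k with 1 ≤ k ≤ p.
Step 4: Pumping up (i = 2): xy²z = a^(p+k) b a^p. Its reverse is a^p b a^(p+k) ≠ a^(p+k) b a^p (the single b is no longer in the middle), so xy²z is not a palindrome and xy²z ∉ L.
This contradicts the pumping lemma, so L is not regular.

Final answer: Choose s = a^p b a^p. Since |xy| ≤ p, y = a^k with k ≥ 1. Then xy²z = a^(p+k) b a^p is not a palindrome, so ∉ L.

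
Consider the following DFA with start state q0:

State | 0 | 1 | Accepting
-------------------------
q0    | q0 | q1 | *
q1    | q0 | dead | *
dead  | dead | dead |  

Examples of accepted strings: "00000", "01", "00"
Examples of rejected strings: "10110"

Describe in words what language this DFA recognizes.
binary strings with no two consecutive 1s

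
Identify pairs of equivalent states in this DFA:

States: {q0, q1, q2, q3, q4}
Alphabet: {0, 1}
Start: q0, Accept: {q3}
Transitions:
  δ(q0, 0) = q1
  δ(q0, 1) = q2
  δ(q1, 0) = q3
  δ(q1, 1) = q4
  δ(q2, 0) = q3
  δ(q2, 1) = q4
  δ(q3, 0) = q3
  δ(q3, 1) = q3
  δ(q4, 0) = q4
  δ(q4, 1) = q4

Using the table-filling algorithm:
Round 0 – mark pairs where exactly one state is accepting: (q0,q3), (q1,q3), (q2,q3), (q3,q4)
Round 1 – newly marked: (q0,q1) [on 0: q1 vs q3, already marked]; (q0,q2) [on 0: q1 vs q3, already marked]; (q1,q4) [on 0: q3 vs q4, already marked]; (q2,q4) [on 0: q3 vs q4, already marked]
Round 2 – newly marked: (q0,q4) [on 0: q1 vs q4, already marked]
No further pairs can be marked.
(q1, q2) unmarked: δ(q1,0)=q3, δ(q2,0)=q3; δ(q1,1)=q4, δ(q2,1)=q4 → equivalent
Equivalent pairs: (q1, q2)

Final answer: Equivalent pairs: (q1, q2)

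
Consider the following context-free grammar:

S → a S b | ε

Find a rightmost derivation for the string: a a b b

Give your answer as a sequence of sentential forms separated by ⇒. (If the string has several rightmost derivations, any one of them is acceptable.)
Start with S.
Step 1: the rightmost non-terminal is S; apply S → a S b:  a S b
Step 2: the rightmost non-terminal is S; apply S → a S b:  a a S b b
Step 3: the rightmost non-terminal is S; apply S → ε:  a a b b

Final answer: S ⇒ a S b ⇒ a a S b b ⇒ a a b b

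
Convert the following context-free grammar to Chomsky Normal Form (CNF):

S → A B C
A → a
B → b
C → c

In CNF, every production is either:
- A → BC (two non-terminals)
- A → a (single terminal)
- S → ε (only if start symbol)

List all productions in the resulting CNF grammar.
The grammar has no ε-productions or unit productions to eliminate.
A → a is already in CNF (single terminal) – keep it.
B → b is already in CNF (single terminal) – keep it.
C → c is already in CNF (single terminal) – keep it.
S → A B C has 3 symbols on the right: break it into binary productions S → A X0, X0 → B C.
Resulting CNF grammar (5 productions): A → a; B → b; C → c; S → A X0; X0 → B C

Final answer: A → a; B → b; C → c; S → A X0; X0 → B C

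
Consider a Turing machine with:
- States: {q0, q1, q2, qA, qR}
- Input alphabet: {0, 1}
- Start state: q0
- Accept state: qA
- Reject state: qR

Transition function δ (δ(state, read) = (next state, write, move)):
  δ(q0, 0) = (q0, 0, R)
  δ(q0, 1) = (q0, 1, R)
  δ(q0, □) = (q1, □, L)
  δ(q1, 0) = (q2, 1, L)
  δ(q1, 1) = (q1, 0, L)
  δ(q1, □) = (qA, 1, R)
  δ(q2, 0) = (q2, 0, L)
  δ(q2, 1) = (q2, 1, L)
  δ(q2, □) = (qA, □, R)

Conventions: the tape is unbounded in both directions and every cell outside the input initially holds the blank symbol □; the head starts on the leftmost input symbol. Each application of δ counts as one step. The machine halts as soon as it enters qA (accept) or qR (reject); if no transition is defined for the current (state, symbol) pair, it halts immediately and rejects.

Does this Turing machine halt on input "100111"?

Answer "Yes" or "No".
Step 0: [q0]100111 (head at position 0)
Step 1: δ(q0, 1) = (q0, 1, R)  ⊢  1[q0]00111 (head at position 1)
Step 2: δ(q0, 0) = (q0, 0, R)  ⊢  10[q0]0111 (head at position 2)
Step 3: δ(q0, 0) = (q0, 0, R)  ⊢  100[q0]111 (head at position 3)
Step 4: δ(q0, 1) = (q0, 1, R)  ⊢  1001[q0]11 (head at position 4)
Step 5: δ(q0, 1) = (q0, 1, R)  ⊢  10011[q0]1 (head at position 5)
Step 6: δ(q0, 1) = (q0, 1, R)  ⊢  100111[q0]□ (head at position 6)
Step 7: δ(q0, □) = (q1, □, L)  ⊢  10011[q1]1□ (head at position 5)
Step 8: δ(q1, 1) = (q1, 0, L)  ⊢  1001[q1]10□ (head at position 4)
Step 9: δ(q1, 1) = (q1, 0, L)  ⊢  100[q1]100□ (head at position 3)
Step 10: δ(q1, 1) = (q1, 0, L)  ⊢  10[q1]0000□ (head at position 2)
Step 11: δ(q1, 0) = (q2, 1, L)  ⊢  1[q2]01000□ (head at position 1)
Step 12: δ(q2, 0) = (q2, 0, L)  ⊢  [q2]101000□ (head at position 0)
Step 13: δ(q2, 1) = (q2, 1, L)  ⊢  [q2]□101000□ (head at position -1)
Step 14: δ(q2, □) = (qA, □, R)  ⊢  □[qA]101000□ (head at position 0)
The machine is in qA, so it halts and accepts.
It halts after 14 steps.

Final answer: Yes - halts after 14 steps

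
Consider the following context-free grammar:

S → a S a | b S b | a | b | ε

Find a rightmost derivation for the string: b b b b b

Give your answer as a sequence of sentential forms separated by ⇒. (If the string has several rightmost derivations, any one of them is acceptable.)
Start with S.
Step 1: the rightmost non-terminal is S; apply S → b S b:  b S b
Step 2: the rightmost non-terminal is S; apply S → b S b:  b b S b b
Step 3: the rightmost non-terminal is S; apply S → b:  b b b b b

Final answer: S ⇒ b S b ⇒ b b S b b ⇒ b b b b b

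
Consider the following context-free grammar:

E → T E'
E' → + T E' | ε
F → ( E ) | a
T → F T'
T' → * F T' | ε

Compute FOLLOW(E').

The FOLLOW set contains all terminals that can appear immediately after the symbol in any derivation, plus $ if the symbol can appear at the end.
Useful FIRST sets: FIRST(E') = {+, ε}, FIRST(T') = {*, ε} (both E' and T' are nullable).
FOLLOW(E): E is the start symbol → $; E appears in F → ( E ) followed by ')' → FOLLOW(E) = {), $}.
FOLLOW(E'): E' appears at the right end of E → T E' and of E' → + T E', so FOLLOW(E') ⊇ FOLLOW(E) (the second occurrence adds nothing new). FOLLOW(E') = {), $}.

Final answer: {$, )}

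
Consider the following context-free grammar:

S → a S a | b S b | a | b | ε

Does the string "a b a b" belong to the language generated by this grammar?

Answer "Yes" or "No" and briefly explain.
Every production places the same symbol at both ends (or yields a single symbol / ε), so every derived string is a palindrome. a b a b reversed is b a b a ≠ a b a b, so it is not a palindrome and cannot be derived (already the first step fails: the string starts with a but ends with b, so neither S → a S a nor S → b S b fits).

Final answer: No - no valid derivation exists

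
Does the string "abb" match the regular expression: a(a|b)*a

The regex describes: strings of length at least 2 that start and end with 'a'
No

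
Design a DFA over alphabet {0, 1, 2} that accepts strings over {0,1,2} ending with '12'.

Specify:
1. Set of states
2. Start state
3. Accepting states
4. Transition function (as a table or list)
One valid DFA (any DFA recognizing the same language is acceptable):
States: {q0, q1, q2}
Start: q0
Accepting: {q2}
Transitions (accepting states marked with *):
State | 0 | 1 | 2 | Accepting
-----------------------------
q0    | q0 | q1 | q0 |  
q1    | q0 | q1 | q2 |  
q2    | q0 | q1 | q0 | *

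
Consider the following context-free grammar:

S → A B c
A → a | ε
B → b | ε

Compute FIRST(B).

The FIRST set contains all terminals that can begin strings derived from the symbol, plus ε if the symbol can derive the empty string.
B → b contributes b; B → ε makes B nullable, contributing ε. FIRST(B) = {b, ε}.

Final answer: {b, ε}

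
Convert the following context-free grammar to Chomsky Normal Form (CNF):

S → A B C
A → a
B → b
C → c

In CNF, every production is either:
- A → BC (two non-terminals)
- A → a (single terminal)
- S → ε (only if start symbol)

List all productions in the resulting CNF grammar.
The grammar has no ε-productions or unit productions to eliminate.
A → a is already in CNF (single terminal) – keep it.
B → b is already in CNF (single terminal) – keep it.
C → c is already in CNF (single terminal) – keep it.
S → A B C has 3 symbols on the right: break it into binary productions S → A X0, X0 → B C.
Resulting CNF grammar (5 productions): A → a; B → b; C → c; S → A X0; X0 → B C

Final answer: A → a; B → b; C → c; S → A X0; X0 → B C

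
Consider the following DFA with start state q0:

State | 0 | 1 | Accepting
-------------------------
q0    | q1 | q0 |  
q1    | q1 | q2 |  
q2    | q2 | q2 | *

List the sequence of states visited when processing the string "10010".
q0 → q0 → q1 → q1 → q2 → q2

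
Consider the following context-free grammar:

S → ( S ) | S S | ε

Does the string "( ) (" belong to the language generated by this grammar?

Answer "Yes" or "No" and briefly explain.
Each production adds parentheses only in matched pairs (S → ( S )) or none at all, so every derived string has equally many '(' and ')'. The string ( ) ( has two '(' and one ')', so it cannot be derived.

Final answer: No - no valid derivation exists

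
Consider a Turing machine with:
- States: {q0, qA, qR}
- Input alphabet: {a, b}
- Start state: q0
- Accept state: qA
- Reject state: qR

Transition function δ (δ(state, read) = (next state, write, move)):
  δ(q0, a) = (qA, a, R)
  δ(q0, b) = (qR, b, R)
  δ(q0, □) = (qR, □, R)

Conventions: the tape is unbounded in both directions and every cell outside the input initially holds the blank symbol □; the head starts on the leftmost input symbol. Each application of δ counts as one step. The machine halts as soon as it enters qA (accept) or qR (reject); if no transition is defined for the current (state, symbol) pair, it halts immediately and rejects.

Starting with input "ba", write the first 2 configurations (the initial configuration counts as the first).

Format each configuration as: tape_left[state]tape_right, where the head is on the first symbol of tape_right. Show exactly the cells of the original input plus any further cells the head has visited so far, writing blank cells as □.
Step 0: [q0]ba (head at position 0)
Step 1: δ(q0, b) = (qR, b, R)  ⊢  b[qR]a (head at position 1)

Final answer: [q0]ba ⊢ b[qR]a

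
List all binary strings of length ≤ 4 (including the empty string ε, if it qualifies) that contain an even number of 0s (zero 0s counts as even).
Checking every binary string of length 0 to 4:
  Length 0: accepted: ε | rejected: (none)
  Length 1: accepted: 1 | rejected: 0
  Length 2: accepted: 00, 11 | rejected: 01, 10
  Length 3: accepted: 001, 010, 100, 111 | rejected: 000, 011, 101, 110
  Length 4: accepted: 0000, 0011, 0101, 0110, 1001, 1010, 1100, 1111 | rejected: 0001, 0010, 0100, 0111, 1000, 1011, 1101, 1110
Total: 16 string(s).

Final answer: ε, 1, 00, 11, 001, 010, 100, 111, 0000, 0011, 0101, 0110, 1001, 1010, 1100, 1111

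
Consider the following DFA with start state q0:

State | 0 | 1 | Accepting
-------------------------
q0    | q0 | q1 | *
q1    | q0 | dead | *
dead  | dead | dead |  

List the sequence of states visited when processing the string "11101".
q0 → q1 → dead → dead → dead → dead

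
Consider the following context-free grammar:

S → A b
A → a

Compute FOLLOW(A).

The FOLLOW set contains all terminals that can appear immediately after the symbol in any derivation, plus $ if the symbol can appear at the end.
A occurs only in S → A b, where it is immediately followed by the terminal b. So FOLLOW(A) = {b}.

Final answer: {b}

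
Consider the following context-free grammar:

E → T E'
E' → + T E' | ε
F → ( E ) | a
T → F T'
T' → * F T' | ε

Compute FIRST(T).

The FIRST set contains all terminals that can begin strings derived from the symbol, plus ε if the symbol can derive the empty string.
FIRST(F): F → ( E ) contributes '(' and F → a contributes 'a', so FIRST(F) = {(, a}. F is not nullable.
FIRST(T): T → F T' begins with F, and F is not nullable, so FIRST(T) = FIRST(F) = {(, a}.

Final answer: {(, a}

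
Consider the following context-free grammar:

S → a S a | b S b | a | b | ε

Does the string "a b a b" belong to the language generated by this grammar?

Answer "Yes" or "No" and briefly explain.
Every production places the same symbol at both ends (or yields a single symbol / ε), so every derived string is a palindrome. a b a b reversed is b a b a ≠ a b a b, so it is not a palindrome and cannot be derived (already the first step fails: the string starts with a but ends with b, so neither S → a S a nor S → b S b fits).

Final answer: No - no valid derivation exists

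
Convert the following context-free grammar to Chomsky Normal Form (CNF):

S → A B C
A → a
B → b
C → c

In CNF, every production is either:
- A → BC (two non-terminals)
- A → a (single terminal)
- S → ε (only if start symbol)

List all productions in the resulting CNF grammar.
The grammar has no ε-productions or unit productions to eliminate.
A → a is already in CNF (single terminal) – keep it.
B → b is already in CNF (single terminal) – keep it.
C → c is already in CNF (single terminal) – keep it.
S → A B C has 3 symbols on the right: break it into binary productions S → A X0, X0 → B C.
Resulting CNF grammar (5 productions): A → a; B → b; C → c; S → A X0; X0 → B C

Final answer: A → a; B → b; C → c; S → A X0; X0 → B C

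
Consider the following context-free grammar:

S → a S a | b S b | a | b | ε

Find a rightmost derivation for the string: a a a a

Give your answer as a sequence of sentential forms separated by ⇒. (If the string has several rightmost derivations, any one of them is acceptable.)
Start with S.
Step 1: the rightmost non-terminal is S; apply S → a S a:  a S a
Step 2: the rightmost non-terminal is S; apply S → a S a:  a a S a a
Step 3: the rightmost non-terminal is S; apply S → ε:  a a a a

Final answer: S ⇒ a S a ⇒ a a S a a ⇒ a a a a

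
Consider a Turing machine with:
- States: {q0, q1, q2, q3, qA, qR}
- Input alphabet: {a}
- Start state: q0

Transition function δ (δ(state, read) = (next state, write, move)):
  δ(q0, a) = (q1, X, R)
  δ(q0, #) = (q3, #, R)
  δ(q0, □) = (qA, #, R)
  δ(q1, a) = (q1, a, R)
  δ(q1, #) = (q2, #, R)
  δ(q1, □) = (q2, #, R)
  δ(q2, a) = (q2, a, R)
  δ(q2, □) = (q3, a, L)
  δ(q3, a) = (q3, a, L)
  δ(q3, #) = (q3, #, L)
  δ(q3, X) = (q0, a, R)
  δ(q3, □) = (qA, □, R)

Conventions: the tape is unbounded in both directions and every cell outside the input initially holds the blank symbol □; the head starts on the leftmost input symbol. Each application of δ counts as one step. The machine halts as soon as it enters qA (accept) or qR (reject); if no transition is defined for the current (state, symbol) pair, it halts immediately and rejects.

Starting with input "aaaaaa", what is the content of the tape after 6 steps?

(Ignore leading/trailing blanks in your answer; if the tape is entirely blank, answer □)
Step 0: [q0]aaaaaa (head at position 0)
Step 1: δ(q0, a) = (q1, X, R)  ⊢  X[q1]aaaaa (head at position 1)
Step 2: δ(q1, a) = (q1, a, R)  ⊢  Xa[q1]aaaa (head at position 2)
Step 3: δ(q1, a) = (q1, a, R)  ⊢  Xaa[q1]aaa (head at position 3)
Step 4: δ(q1, a) = (q1, a, R)  ⊢  Xaaa[q1]aa (head at position 4)
Step 5: δ(q1, a) = (q1, a, R)  ⊢  Xaaaa[q1]a (head at position 5)
Step 6: δ(q1, a) = (q1, a, R)  ⊢  Xaaaaa[q1]□ (head at position 6)
Tape after 6 steps (ignoring surrounding blanks): Xaaaaa

Final answer: Tape: Xaaaaa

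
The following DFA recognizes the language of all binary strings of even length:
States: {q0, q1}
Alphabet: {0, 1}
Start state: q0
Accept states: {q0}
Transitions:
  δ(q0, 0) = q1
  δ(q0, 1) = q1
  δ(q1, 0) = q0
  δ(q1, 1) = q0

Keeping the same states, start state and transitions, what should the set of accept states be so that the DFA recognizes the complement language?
The DFA is complete (every state has a transition on every symbol), so the complement
is recognized by the same DFA with accepting and non-accepting states swapped.
Original accept states: {q0}
Complement accept states = All states - Original accept states
= {q0, q1} - {q0}
= {q1}
Complement language: strings of ODD length

Final answer: {q1}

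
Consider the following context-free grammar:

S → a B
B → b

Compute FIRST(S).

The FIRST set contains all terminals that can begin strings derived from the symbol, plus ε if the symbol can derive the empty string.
S has the single production S → a B, whose right-hand side begins with the terminal a. So FIRST(S) = {a}.

Final answer: {a}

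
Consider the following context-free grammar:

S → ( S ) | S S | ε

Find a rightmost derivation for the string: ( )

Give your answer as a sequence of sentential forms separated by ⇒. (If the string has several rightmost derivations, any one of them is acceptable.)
Start with S.
Step 1: the rightmost non-terminal is S; apply S → ( S ):  ( S )
Step 2: the rightmost non-terminal is S; apply S → ε:  ( )

Final answer: S ⇒ ( S ) ⇒ ( )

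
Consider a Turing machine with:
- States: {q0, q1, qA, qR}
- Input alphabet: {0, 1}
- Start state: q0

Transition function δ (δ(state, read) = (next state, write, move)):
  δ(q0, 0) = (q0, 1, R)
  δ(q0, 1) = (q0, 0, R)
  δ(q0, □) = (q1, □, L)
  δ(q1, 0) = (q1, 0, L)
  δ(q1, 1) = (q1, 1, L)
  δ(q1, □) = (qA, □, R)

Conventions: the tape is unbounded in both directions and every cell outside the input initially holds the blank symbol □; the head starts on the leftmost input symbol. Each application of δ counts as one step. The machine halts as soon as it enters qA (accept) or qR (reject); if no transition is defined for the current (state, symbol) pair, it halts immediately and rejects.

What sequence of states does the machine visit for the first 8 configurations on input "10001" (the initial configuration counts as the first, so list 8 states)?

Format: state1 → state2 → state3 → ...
Step 0: [q0]10001 (head at position 0)
Step 1: δ(q0, 1) = (q0, 0, R)  ⊢  0[q0]0001 (head at position 1)
Step 2: δ(q0, 0) = (q0, 1, R)  ⊢  01[q0]001 (head at position 2)
Step 3: δ(q0, 0) = (q0, 1, R)  ⊢  011[q0]01 (head at position 3)
Step 4: δ(q0, 0) = (q0, 1, R)  ⊢  0111[q0]1 (head at position 4)
Step 5: δ(q0, 1) = (q0, 0, R)  ⊢  01110[q0]□ (head at position 5)
Step 6: δ(q0, □) = (q1, □, L)  ⊢  0111[q1]0□ (head at position 4)
Step 7: δ(q1, 0) = (q1, 0, L)  ⊢  011[q1]10□ (head at position 3)
Reading off the states of these 8 configurations: q0 → q0 → q0 → q0 → q0 → q0 → q1 → q1

Final answer: q0 → q0 → q0 → q0 → q0 → q0 → q1 → q1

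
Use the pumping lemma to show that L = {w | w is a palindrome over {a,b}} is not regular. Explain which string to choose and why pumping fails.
Language: L = {w | w is a palindrome over {a,b}} (strings that read the same forwards and backwards)
Step 1: Assume for contradiction that L is regular, with pumping length p.
Step 2: Choose s = a^p b a^p. Then s ∈ L (it reads the same forwards and backwards) and |s| ≥ p.
Step 3: Consider any decomposition s = xyz with |xy| ≤ p and |y| > 0. Since |xy| ≤ p and the first p symbols of s are all a's, y = a^k for some k with 1 ≤ k ≤ p.
Step 4: Pumping up (i = 2): xy²z = a^(p+k) b a^p. Its reverse is a^p b a^(p+k) ≠ a^(p+k) b a^p (the single b is no longer in the middle), so xy²z is not a palindrome and xy²z ∉ L.
This contradicts the pumping lemma, so L is not regular.

Final answer: Choose s = a^p b a^p. Since |xy| ≤ p, y = a^k with k ≥ 1. Then xy²z = a^(p+k) b a^p is not a palindrome, so ∉ L.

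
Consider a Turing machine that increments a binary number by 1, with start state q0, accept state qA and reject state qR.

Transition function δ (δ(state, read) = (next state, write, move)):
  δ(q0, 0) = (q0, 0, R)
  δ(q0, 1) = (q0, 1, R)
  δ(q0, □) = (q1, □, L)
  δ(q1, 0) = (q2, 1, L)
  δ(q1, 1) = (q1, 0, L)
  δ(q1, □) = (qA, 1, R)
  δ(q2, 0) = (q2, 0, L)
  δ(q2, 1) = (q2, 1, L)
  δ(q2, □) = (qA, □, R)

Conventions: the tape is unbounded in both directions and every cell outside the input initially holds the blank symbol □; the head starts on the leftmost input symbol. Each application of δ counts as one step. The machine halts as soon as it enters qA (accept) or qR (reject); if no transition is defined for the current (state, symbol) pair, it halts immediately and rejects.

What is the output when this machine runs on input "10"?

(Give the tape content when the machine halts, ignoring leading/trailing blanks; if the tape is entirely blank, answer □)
Step 0: [q0]10 (head at position 0)
Step 1: δ(q0, 1) = (q0, 1, R)  ⊢  1[q0]0 (head at position 1)
Step 2: δ(q0, 0) = (q0, 0, R)  ⊢  10[q0]□ (head at position 2)
Step 3: δ(q0, □) = (q1, □, L)  ⊢  1[q1]0□ (head at position 1)
Step 4: δ(q1, 0) = (q2, 1, L)  ⊢  [q2]11□ (head at position 0)
Step 5: δ(q2, 1) = (q2, 1, L)  ⊢  [q2]□11□ (head at position -1)
Step 6: δ(q2, □) = (qA, □, R)  ⊢  □[qA]11□ (head at position 0)
The machine is in qA, so it halts and accepts.
Tape content when halted (ignoring surrounding blanks): 11

Final answer: Output: 11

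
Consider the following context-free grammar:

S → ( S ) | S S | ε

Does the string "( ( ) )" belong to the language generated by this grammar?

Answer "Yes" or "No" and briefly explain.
A derivation exists: S ⇒ ( S ) ⇒ ( ( S ) ) ⇒ ( ( ) ) (using S → ( S ) twice, then S → ε).

Final answer: Yes - a valid derivation exists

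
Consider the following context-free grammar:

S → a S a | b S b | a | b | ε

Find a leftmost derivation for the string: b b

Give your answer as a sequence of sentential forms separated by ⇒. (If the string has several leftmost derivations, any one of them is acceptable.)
Start with S.
Step 1: the leftmost non-terminal is S; apply S → b S b:  b S b
Step 2: the leftmost non-terminal is S; apply S → ε:  b b

Final answer: S ⇒ b S b ⇒ b b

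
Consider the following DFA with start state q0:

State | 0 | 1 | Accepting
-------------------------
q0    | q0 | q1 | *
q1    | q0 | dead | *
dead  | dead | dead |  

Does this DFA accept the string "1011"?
Start in q0.
Read '1': q0 → q1
Read '0': q1 → q0
Read '1': q0 → q1
Read '1': q1 → dead
Final state dead is not accepting, so the string is rejected.

Final answer: No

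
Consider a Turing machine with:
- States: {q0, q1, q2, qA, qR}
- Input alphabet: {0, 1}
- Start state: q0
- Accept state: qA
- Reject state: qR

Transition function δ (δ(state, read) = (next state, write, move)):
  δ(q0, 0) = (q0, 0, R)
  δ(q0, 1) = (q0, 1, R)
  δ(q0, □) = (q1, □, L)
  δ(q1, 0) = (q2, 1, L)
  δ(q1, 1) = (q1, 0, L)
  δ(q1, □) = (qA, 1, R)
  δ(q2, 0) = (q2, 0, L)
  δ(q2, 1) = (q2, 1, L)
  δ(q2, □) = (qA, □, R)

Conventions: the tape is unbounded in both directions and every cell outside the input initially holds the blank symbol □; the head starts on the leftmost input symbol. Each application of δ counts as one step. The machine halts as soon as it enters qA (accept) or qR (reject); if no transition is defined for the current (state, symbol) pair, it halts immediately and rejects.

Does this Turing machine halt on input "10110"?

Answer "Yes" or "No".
Step 0: [q0]10110 (head at position 0)
Step 1: δ(q0, 1) = (q0, 1, R)  ⊢  1[q0]0110 (head at position 1)
Step 2: δ(q0, 0) = (q0, 0, R)  ⊢  10[q0]110 (head at position 2)
Step 3: δ(q0, 1) = (q0, 1, R)  ⊢  101[q0]10 (head at position 3)
Step 4: δ(q0, 1) = (q0, 1, R)  ⊢  1011[q0]0 (head at position 4)
Step 5: δ(q0, 0) = (q0, 0, R)  ⊢  10110[q0]□ (head at position 5)
Step 6: δ(q0, □) = (q1, □, L)  ⊢  1011[q1]0□ (head at position 4)
Step 7: δ(q1, 0) = (q2, 1, L)  ⊢  101[q2]11□ (head at position 3)
Step 8: δ(q2, 1) = (q2, 1, L)  ⊢  10[q2]111□ (head at position 2)
Step 9: δ(q2, 1) = (q2, 1, L)  ⊢  1[q2]0111□ (head at position 1)
Step 10: δ(q2, 0) = (q2, 0, L)  ⊢  [q2]10111□ (head at position 0)
Step 11: δ(q2, 1) = (q2, 1, L)  ⊢  [q2]□10111□ (head at position -1)
Step 12: δ(q2, □) = (qA, □, R)  ⊢  □[qA]10111□ (head at position 0)
The machine is in qA, so it halts and accepts.
It halts after 12 steps.

Final answer: Yes - halts after 12 steps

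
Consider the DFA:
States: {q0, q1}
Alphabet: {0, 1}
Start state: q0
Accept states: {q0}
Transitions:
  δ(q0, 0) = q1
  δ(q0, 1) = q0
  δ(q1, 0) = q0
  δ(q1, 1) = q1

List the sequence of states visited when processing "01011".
Starting at q0
Read '0': q0 -> q1
Read '1': q1 -> q1
Read '0': q1 -> q0
Read '1': q0 -> q0
Read '1': q0 -> q0

Final answer: q0 -> q1 -> q1 -> q0 -> q0 -> q0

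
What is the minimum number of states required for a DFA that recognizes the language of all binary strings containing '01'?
Language: binary strings containing '01'
Lower bound (Myhill–Nerode): the prefixes ε, 0, 01 are pairwise distinguishable:
  ε vs 01: suffix ε distinguishes them (ε is rejected, 01 is accepted)
  0 vs 01: suffix ε distinguishes them (0 is rejected, 01 is accepted)
  ε vs 0: suffix 1 distinguishes them (ε·1 = 1 is rejected, 0·1 = 01 is accepted)
So any DFA needs at least 3 states.
Upper bound: a DFA with 3 states exists (one state per class above: 'no progress', 'last symbol 0', and 'seen 01' (accepting sink)).
Minimum states: 3

Final answer: 3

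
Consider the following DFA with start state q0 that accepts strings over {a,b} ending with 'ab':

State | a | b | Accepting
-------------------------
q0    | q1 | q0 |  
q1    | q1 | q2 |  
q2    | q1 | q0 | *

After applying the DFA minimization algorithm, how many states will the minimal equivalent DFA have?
All 3 states are reachable from q0, so none can be removed as unreachable.
Table-filling: first mark every (accepting, non-accepting) pair as distinguishable (accepting: {q2}; non-accepting: {q0, q1}).
Round 1: (q0, q1) on 'b' go to q0 and q2, already distinguishable → mark.
Every pair of states is distinguishable, so the DFA is already minimal.
Equivalence classes: {q0}, {q1}, {q2} → 3 states.

Final answer: 3 states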